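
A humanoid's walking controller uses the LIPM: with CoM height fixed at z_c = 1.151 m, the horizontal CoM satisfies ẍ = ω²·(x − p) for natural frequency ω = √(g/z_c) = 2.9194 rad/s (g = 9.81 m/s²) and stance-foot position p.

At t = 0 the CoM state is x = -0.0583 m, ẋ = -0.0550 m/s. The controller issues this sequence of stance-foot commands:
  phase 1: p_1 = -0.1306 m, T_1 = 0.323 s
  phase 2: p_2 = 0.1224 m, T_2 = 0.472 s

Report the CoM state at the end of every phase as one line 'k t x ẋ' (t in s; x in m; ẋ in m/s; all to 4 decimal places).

1 0.3230 -0.0442 0.1486
2 0.7950 -0.1346 -0.5901

phase 1: p=-0.1306, T=0.323, ωT=0.942966, cosh=1.478528, sinh=1.089058; start (x,ẋ)=(-0.058300, -0.055000) → end (x,ẋ)=(-0.044220, 0.148551)
phase 2: p=0.1224, T=0.472, ωT=1.377957, cosh=2.109441, sinh=1.857348; start (x,ẋ)=(-0.044220, 0.148551) → end (x,ẋ)=(-0.134565, -0.590109)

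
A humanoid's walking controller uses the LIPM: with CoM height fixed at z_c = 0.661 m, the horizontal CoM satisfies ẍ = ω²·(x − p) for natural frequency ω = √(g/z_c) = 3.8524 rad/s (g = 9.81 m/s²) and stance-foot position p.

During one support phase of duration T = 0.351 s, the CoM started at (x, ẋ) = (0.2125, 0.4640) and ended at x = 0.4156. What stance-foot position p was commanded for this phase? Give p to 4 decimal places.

ωT = 3.8524·0.351 = 1.352192; cosh(ωT) = 2.062282, sinh(ωT) = 1.803610
x(T) = p + (x₀−p)·cosh(ωT) + (ẋ₀/ω)·sinh(ωT) ⇒ p·(1 − cosh) = x(T) − x₀·cosh − (ẋ₀/ω)·sinh
numerator   = 0.4156 − (0.2125)·2.062282 − (0.4640/3.8524)·1.803610 = -0.239870
denominator = 1 − 2.062282 = -1.062282
p = -0.239870 / -1.062282 = 0.2258

p = 0.2258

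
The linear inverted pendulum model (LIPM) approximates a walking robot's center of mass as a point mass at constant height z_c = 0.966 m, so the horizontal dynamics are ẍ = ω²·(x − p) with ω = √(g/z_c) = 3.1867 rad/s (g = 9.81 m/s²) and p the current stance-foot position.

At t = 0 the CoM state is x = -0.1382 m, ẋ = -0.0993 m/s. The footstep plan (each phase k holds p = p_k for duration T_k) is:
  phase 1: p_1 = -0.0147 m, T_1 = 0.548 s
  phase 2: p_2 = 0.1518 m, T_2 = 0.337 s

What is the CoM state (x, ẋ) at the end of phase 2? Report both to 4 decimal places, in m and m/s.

phase 1: p=-0.0147, T=0.548, ωT=1.746312, cosh=2.953916, sinh=2.779500; start (x,ẋ)=(-0.138200, -0.099300) → end (x,ẋ)=(-0.466120, -1.387217)
phase 2: p=0.1518, T=0.337, ωT=1.073918, cosh=1.634246, sinh=1.292578; start (x,ẋ)=(-0.466120, -1.387217) → end (x,ẋ)=(-1.420711, -4.812303)

x = -1.4207, ẋ = -4.8123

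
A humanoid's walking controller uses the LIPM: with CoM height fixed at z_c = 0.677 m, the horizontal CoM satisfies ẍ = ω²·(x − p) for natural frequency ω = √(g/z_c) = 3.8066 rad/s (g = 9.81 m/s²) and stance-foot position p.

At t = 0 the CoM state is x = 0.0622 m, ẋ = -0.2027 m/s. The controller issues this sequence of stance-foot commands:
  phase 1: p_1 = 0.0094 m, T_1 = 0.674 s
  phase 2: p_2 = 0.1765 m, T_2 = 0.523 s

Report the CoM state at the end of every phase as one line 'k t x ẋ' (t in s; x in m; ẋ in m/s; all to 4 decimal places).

1 0.6740 0.0106 -0.0266
2 1.1970 -0.4675 -2.3688

phase 1: p=0.0094, T=0.674, ωT=2.565648, cosh=6.542980, sinh=6.466111; start (x,ẋ)=(0.062200, -0.202700) → end (x,ẋ)=(0.010551, -0.026648)
phase 2: p=0.1765, T=0.523, ωT=1.990852, cosh=3.729173, sinh=3.592594; start (x,ẋ)=(0.010551, -0.026648) → end (x,ẋ)=(-0.467501, -2.368818)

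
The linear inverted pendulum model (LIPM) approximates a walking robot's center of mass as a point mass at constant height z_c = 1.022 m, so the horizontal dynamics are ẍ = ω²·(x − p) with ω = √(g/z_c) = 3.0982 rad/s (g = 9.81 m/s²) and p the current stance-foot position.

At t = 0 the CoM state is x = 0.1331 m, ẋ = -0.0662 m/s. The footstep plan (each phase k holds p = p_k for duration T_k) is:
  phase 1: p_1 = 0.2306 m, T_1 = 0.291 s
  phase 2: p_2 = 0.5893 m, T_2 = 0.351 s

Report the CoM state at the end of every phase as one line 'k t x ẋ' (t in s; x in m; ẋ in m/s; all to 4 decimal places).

phase 1: p=0.2306, T=0.291, ωT=0.901576, cosh=1.434706, sinh=1.028777; start (x,ẋ)=(0.133100, -0.066200) → end (x,ẋ)=(0.068734, -0.405745)
phase 2: p=0.5893, T=0.351, ωT=1.087468, cosh=1.651911, sinh=1.314842; start (x,ẋ)=(0.068734, -0.405745) → end (x,ẋ)=(-0.442822, -2.790855)

1 0.2910 0.0687 -0.4057
2 0.6420 -0.4428 -2.7909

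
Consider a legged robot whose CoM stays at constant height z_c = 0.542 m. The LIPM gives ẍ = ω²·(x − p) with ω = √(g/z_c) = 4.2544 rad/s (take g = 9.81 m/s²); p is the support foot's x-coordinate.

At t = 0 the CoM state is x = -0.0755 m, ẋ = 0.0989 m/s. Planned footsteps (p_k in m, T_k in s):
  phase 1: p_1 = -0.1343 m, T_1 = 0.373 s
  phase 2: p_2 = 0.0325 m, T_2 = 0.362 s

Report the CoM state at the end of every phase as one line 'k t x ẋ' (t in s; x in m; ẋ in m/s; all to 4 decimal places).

phase 1: p=-0.1343, T=0.373, ωT=1.586891, cosh=2.546544, sinh=2.341984; start (x,ẋ)=(-0.075500, 0.098900) → end (x,ẋ)=(0.069880, 0.837721)
phase 2: p=0.0325, T=0.362, ωT=1.540093, cosh=2.439692, sinh=2.225331; start (x,ẋ)=(0.069880, 0.837721) → end (x,ẋ)=(0.561878, 2.397672)

1 0.3730 0.0699 0.8377
2 0.7350 0.5619 2.3977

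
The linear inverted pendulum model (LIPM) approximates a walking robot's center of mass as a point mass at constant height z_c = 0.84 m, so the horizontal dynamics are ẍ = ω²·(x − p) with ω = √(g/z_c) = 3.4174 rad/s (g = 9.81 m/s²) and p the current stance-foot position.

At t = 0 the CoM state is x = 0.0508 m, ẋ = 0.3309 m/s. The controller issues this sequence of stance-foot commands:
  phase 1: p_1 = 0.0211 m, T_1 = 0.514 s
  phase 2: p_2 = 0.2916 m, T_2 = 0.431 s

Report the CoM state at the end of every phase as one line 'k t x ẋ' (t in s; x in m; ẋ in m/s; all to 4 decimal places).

1 0.5140 0.3818 1.2721
2 0.9450 1.2677 3.5568

phase 1: p=0.0211, T=0.514, ωT=1.756544, cosh=2.982511, sinh=2.809871; start (x,ẋ)=(0.050800, 0.330900) → end (x,ẋ)=(0.381755, 1.272106)
phase 2: p=0.2916, T=0.431, ωT=1.472899, cosh=2.295562, sinh=2.066302; start (x,ẋ)=(0.381755, 1.272106) → end (x,ẋ)=(1.267724, 3.556814)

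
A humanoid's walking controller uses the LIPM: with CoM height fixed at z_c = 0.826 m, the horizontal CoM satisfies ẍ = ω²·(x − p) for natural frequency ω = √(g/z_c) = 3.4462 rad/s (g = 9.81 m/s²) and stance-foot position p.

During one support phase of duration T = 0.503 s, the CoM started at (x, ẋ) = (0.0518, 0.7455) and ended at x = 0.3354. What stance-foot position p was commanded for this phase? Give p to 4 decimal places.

ωT = 3.4462·0.503 = 1.733439; cosh(ωT) = 2.918380, sinh(ωT) = 2.741704
x(T) = p + (x₀−p)·cosh(ωT) + (ẋ₀/ω)·sinh(ωT) ⇒ p·(1 − cosh) = x(T) − x₀·cosh − (ẋ₀/ω)·sinh
numerator   = 0.3354 − (0.0518)·2.918380 − (0.7455/3.4462)·2.741704 = -0.408872
denominator = 1 − 2.918380 = -1.918380
p = -0.408872 / -1.918380 = 0.2131

p = 0.2131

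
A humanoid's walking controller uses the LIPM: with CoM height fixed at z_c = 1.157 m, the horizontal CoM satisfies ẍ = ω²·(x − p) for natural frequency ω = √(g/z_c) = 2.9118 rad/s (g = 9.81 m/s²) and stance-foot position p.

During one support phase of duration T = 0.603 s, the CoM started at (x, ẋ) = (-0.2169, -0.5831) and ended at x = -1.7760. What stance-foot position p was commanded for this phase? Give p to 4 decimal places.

p = 0.2864

ωT = 2.9118·0.603 = 1.755815; cosh(ωT) = 2.980466, sinh(ωT) = 2.807700
x(T) = p + (x₀−p)·cosh(ωT) + (ẋ₀/ω)·sinh(ωT) ⇒ p·(1 − cosh) = x(T) − x₀·cosh − (ẋ₀/ω)·sinh
numerator   = -1.7760 − (-0.2169)·2.980466 − (-0.5831/2.9118)·2.807700 = -0.567283
denominator = 1 − 2.980466 = -1.980466
p = -0.567283 / -1.980466 = 0.2864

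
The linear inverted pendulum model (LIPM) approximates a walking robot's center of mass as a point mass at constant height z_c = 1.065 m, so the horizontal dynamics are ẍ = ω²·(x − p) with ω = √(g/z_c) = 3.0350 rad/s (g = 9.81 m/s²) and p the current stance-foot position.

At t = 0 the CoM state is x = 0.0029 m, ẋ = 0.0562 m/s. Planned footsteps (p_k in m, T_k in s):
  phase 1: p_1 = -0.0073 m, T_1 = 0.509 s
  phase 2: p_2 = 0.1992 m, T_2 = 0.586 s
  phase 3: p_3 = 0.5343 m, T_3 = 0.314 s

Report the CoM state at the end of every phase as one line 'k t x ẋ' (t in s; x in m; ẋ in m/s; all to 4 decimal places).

phase 1: p=-0.0073, T=0.509, ωT=1.544815, cosh=2.450228, sinh=2.236877; start (x,ẋ)=(0.002900, 0.056200) → end (x,ẋ)=(0.059113, 0.206950)
phase 2: p=0.1992, T=0.586, ωT=1.778510, cosh=3.044959, sinh=2.876069; start (x,ẋ)=(0.059113, 0.206950) → end (x,ẋ)=(-0.031246, -0.592646)
phase 3: p=0.5343, T=0.314, ωT=0.952990, cosh=1.489519, sinh=1.103933; start (x,ẋ)=(-0.031246, -0.592646) → end (x,ẋ)=(-0.523657, -2.777582)

1 0.5090 0.0591 0.2069
2 1.0950 -0.0312 -0.5926
3 1.4090 -0.5237 -2.7776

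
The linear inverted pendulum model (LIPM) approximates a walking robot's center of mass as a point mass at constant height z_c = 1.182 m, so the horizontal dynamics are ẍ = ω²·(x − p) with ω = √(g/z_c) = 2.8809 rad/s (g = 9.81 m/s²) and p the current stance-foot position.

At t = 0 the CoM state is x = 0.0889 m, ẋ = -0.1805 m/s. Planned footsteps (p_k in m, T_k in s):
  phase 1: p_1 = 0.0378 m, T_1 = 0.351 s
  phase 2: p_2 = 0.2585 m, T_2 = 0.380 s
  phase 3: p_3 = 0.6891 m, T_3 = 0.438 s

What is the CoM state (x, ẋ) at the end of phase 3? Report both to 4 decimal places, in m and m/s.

phase 1: p=0.0378, T=0.351, ωT=1.011196, cosh=1.556335, sinh=1.192551; start (x,ẋ)=(0.088900, -0.180500) → end (x,ẋ)=(0.042611, -0.105358)
phase 2: p=0.2585, T=0.380, ωT=1.094742, cosh=1.661519, sinh=1.326893; start (x,ẋ)=(0.042611, -0.105358) → end (x,ẋ)=(-0.148731, -1.000323)
phase 3: p=0.6891, T=0.438, ωT=1.261834, cosh=1.907514, sinh=1.624380; start (x,ẋ)=(-0.148731, -1.000323) → end (x,ẋ)=(-1.473100, -5.828906)

x = -1.4731, ẋ = -5.8289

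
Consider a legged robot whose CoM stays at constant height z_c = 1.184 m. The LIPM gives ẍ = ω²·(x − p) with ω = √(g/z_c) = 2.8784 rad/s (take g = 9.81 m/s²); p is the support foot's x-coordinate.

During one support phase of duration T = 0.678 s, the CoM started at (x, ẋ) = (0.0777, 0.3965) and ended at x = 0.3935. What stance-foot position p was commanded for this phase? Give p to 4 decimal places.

ωT = 2.8784·0.678 = 1.951555; cosh(ωT) = 3.590840, sinh(ωT) = 3.448787
x(T) = p + (x₀−p)·cosh(ωT) + (ẋ₀/ω)·sinh(ωT) ⇒ p·(1 − cosh) = x(T) − x₀·cosh − (ẋ₀/ω)·sinh
numerator   = 0.3935 − (0.0777)·3.590840 − (0.3965/2.8784)·3.448787 = -0.360579
denominator = 1 − 3.590840 = -2.590840
p = -0.360579 / -2.590840 = 0.1392

p = 0.1392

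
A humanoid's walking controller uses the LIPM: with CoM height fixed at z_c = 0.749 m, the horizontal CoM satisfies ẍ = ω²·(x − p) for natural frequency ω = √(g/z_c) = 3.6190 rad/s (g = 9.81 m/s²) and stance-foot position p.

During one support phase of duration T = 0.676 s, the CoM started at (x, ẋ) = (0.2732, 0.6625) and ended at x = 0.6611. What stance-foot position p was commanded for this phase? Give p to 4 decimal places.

ωT = 3.6190·0.676 = 2.446444; cosh(ωT) = 5.816906, sinh(ωT) = 5.730305
x(T) = p + (x₀−p)·cosh(ωT) + (ẋ₀/ω)·sinh(ωT) ⇒ p·(1 − cosh) = x(T) − x₀·cosh − (ẋ₀/ω)·sinh
numerator   = 0.6611 − (0.2732)·5.816906 − (0.6625/3.6190)·5.730305 = -1.977078
denominator = 1 − 5.816906 = -4.816906
p = -1.977078 / -4.816906 = 0.4104

p = 0.4104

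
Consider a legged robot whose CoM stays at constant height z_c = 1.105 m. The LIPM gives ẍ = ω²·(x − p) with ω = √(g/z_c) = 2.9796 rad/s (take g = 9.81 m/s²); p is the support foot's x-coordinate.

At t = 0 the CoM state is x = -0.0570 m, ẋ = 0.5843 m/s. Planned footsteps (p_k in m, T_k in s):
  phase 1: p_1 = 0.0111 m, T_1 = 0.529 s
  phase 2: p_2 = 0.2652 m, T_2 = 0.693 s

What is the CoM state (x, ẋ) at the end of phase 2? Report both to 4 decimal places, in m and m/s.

x = 1.6844, ẋ = 4.3454

phase 1: p=0.0111, T=0.529, ωT=1.576208, cosh=2.521670, sinh=2.314913; start (x,ẋ)=(-0.057000, 0.584300) → end (x,ẋ)=(0.293329, 1.003691)
phase 2: p=0.2652, T=0.693, ωT=2.064863, cosh=4.005526, sinh=3.878690; start (x,ẋ)=(0.293329, 1.003691) → end (x,ẋ)=(1.684425, 4.345396)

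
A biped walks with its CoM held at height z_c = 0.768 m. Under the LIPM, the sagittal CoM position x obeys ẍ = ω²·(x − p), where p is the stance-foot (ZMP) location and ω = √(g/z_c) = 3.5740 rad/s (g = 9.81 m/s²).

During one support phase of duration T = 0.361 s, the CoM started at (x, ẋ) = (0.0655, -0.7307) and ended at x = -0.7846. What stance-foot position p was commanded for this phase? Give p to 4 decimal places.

ωT = 3.5740·0.361 = 1.290214; cosh(ωT) = 1.954388, sinh(ωT) = 1.679176
x(T) = p + (x₀−p)·cosh(ωT) + (ẋ₀/ω)·sinh(ωT) ⇒ p·(1 − cosh) = x(T) − x₀·cosh − (ẋ₀/ω)·sinh
numerator   = -0.7846 − (0.0655)·1.954388 − (-0.7307/3.5740)·1.679176 = -0.569307
denominator = 1 − 1.954388 = -0.954388
p = -0.569307 / -0.954388 = 0.5965

p = 0.5965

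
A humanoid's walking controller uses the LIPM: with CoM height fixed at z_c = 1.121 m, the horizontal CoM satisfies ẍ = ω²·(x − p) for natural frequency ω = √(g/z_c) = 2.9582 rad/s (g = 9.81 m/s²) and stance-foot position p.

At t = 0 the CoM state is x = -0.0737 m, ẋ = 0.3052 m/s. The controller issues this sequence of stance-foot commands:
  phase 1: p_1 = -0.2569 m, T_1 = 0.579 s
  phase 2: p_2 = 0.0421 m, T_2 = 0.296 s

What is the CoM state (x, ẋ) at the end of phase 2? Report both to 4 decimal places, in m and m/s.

x = 1.5296, ẋ = 4.7510

phase 1: p=-0.2569, T=0.579, ωT=1.712798, cosh=2.862406, sinh=2.682046; start (x,ẋ)=(-0.073700, 0.305200) → end (x,ẋ)=(0.544202, 2.327120)
phase 2: p=0.0421, T=0.296, ωT=0.875627, cosh=1.408490, sinh=0.991890; start (x,ẋ)=(0.544202, 2.327120) → end (x,ẋ)=(1.529593, 4.750998)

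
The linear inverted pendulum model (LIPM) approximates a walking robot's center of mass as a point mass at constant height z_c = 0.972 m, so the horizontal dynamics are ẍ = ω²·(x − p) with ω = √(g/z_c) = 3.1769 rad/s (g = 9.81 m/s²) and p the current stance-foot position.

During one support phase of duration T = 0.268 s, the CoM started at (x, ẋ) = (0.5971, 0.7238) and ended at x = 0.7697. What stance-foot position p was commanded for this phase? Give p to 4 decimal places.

ωT = 3.1769·0.268 = 0.851409; cosh(ωT) = 1.384880, sinh(ωT) = 0.958067
x(T) = p + (x₀−p)·cosh(ωT) + (ẋ₀/ω)·sinh(ωT) ⇒ p·(1 − cosh) = x(T) − x₀·cosh − (ẋ₀/ω)·sinh
numerator   = 0.7697 − (0.5971)·1.384880 − (0.7238/3.1769)·0.958067 = -0.275490
denominator = 1 − 1.384880 = -0.384880
p = -0.275490 / -0.384880 = 0.7158

p = 0.7158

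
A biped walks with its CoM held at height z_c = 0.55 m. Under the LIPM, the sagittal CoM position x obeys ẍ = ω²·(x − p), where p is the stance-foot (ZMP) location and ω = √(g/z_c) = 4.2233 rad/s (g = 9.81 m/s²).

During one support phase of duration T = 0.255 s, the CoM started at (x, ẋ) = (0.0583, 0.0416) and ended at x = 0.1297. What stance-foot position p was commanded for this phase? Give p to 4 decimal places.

p = -0.0336

ωT = 4.2233·0.255 = 1.076941; cosh(ωT) = 1.638161, sinh(ωT) = 1.297526
x(T) = p + (x₀−p)·cosh(ωT) + (ẋ₀/ω)·sinh(ωT) ⇒ p·(1 − cosh) = x(T) − x₀·cosh − (ẋ₀/ω)·sinh
numerator   = 0.1297 − (0.0583)·1.638161 − (0.0416/4.2233)·1.297526 = 0.021414
denominator = 1 − 1.638161 = -0.638161
p = 0.021414 / -0.638161 = -0.0336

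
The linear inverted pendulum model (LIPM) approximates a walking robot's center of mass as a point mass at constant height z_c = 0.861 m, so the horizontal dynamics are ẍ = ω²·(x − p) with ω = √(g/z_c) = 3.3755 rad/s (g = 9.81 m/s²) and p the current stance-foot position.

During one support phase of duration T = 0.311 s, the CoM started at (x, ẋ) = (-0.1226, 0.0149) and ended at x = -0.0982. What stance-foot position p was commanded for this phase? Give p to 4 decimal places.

ωT = 3.3755·0.311 = 1.049781; cosh(ωT) = 1.603519, sinh(ωT) = 1.253505
x(T) = p + (x₀−p)·cosh(ωT) + (ẋ₀/ω)·sinh(ωT) ⇒ p·(1 − cosh) = x(T) − x₀·cosh − (ẋ₀/ω)·sinh
numerator   = -0.0982 − (-0.1226)·1.603519 − (0.0149/3.3755)·1.253505 = 0.092858
denominator = 1 − 1.603519 = -0.603519
p = 0.092858 / -0.603519 = -0.1539

p = -0.1539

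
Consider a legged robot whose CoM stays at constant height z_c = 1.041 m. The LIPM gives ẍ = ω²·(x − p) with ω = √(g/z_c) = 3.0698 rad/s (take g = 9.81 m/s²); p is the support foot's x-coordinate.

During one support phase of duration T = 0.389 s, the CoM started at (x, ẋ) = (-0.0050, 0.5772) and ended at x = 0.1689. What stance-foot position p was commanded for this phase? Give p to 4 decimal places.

p = 0.1296

ωT = 3.0698·0.389 = 1.194152; cosh(ωT) = 1.801859, sinh(ωT) = 1.498899
x(T) = p + (x₀−p)·cosh(ωT) + (ẋ₀/ω)·sinh(ωT) ⇒ p·(1 − cosh) = x(T) − x₀·cosh − (ẋ₀/ω)·sinh
numerator   = 0.1689 − (-0.0050)·1.801859 − (0.5772/3.0698)·1.498899 = -0.103922
denominator = 1 − 1.801859 = -0.801859
p = -0.103922 / -0.801859 = 0.1296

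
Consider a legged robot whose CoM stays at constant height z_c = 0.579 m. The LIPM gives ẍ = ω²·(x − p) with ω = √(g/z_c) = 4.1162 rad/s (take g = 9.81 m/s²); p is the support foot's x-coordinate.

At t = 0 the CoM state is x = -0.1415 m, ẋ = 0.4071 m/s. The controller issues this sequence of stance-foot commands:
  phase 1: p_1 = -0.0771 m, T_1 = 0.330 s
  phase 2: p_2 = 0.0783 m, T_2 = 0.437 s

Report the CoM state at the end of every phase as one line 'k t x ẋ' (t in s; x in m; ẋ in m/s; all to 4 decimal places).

1 0.3300 -0.0310 0.3626
2 0.7670 -0.0021 -0.1964

phase 1: p=-0.0771, T=0.330, ωT=1.358346, cosh=2.073420, sinh=1.816334; start (x,ẋ)=(-0.141500, 0.407100) → end (x,ẋ)=(-0.030989, 0.362609)
phase 2: p=0.0783, T=0.437, ωT=1.798779, cosh=3.103884, sinh=2.938383; start (x,ẋ)=(-0.030989, 0.362609) → end (x,ẋ)=(-0.002070, -0.196354)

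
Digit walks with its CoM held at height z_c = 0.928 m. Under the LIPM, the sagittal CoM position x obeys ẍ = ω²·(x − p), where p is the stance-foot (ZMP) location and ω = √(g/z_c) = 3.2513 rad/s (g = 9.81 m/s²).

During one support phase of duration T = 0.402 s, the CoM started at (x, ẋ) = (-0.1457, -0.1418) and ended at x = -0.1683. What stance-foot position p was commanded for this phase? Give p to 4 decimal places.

p = -0.1987

ωT = 3.2513·0.402 = 1.307023; cosh(ωT) = 1.982890, sinh(ωT) = 1.712265
x(T) = p + (x₀−p)·cosh(ωT) + (ẋ₀/ω)·sinh(ωT) ⇒ p·(1 − cosh) = x(T) − x₀·cosh − (ẋ₀/ω)·sinh
numerator   = -0.1683 − (-0.1457)·1.982890 − (-0.1418/3.2513)·1.712265 = 0.195285
denominator = 1 − 1.982890 = -0.982890
p = 0.195285 / -0.982890 = -0.1987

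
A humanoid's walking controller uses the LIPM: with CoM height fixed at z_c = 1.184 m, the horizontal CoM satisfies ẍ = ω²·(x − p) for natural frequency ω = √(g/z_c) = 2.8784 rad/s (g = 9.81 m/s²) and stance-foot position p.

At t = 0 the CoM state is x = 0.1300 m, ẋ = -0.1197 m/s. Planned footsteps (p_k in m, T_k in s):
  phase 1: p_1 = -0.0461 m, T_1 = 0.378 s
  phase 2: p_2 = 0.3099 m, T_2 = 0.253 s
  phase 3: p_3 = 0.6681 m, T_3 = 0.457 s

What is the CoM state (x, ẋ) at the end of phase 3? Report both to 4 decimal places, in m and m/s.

x = 0.1014, ẋ = -1.2490

phase 1: p=-0.0461, T=0.378, ωT=1.088035, cosh=1.652657, sinh=1.315779; start (x,ẋ)=(0.130000, -0.119700) → end (x,ẋ)=(0.190215, 0.469127)
phase 2: p=0.3099, T=0.253, ωT=0.728235, cosh=1.277091, sinh=0.794331; start (x,ẋ)=(0.190215, 0.469127) → end (x,ẋ)=(0.286513, 0.325471)
phase 3: p=0.6681, T=0.457, ωT=1.315429, cosh=1.997354, sinh=1.728995; start (x,ẋ)=(0.286513, 0.325471) → end (x,ẋ)=(0.101440, -1.248975)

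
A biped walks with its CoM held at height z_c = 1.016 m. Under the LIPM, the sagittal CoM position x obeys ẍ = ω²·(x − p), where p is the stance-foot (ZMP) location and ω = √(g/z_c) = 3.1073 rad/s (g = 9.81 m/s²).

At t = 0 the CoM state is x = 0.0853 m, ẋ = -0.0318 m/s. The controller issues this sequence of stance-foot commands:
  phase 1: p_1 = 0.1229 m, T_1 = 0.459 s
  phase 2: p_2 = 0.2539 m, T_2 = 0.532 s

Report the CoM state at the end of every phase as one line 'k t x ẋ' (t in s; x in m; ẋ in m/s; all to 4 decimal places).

1 0.4590 0.0200 -0.2992
2 0.9910 -0.6214 -2.6381

phase 1: p=0.1229, T=0.459, ωT=1.426251, cosh=2.201635, sinh=1.961427; start (x,ẋ)=(0.085300, -0.031800) → end (x,ẋ)=(0.020045, -0.299174)
phase 2: p=0.2539, T=0.532, ωT=1.653084, cosh=2.707260, sinh=2.515801; start (x,ẋ)=(0.020045, -0.299174) → end (x,ẋ)=(-0.621429, -2.638066)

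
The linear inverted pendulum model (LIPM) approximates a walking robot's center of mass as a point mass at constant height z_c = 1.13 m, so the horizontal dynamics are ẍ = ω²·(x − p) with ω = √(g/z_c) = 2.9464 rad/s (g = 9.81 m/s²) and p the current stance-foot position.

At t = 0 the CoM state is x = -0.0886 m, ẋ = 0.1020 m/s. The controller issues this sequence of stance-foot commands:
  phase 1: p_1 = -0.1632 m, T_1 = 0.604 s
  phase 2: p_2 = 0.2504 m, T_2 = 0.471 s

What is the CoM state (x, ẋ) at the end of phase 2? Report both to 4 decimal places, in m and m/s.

x = 0.6679, ẋ = 1.5294

phase 1: p=-0.1632, T=0.604, ωT=1.779626, cosh=3.048169, sinh=2.879468; start (x,ẋ)=(-0.088600, 0.102000) → end (x,ẋ)=(0.163876, 0.943824)
phase 2: p=0.2504, T=0.471, ωT=1.387754, cosh=2.127740, sinh=1.878105; start (x,ẋ)=(0.163876, 0.943824) → end (x,ẋ)=(0.667916, 1.529421)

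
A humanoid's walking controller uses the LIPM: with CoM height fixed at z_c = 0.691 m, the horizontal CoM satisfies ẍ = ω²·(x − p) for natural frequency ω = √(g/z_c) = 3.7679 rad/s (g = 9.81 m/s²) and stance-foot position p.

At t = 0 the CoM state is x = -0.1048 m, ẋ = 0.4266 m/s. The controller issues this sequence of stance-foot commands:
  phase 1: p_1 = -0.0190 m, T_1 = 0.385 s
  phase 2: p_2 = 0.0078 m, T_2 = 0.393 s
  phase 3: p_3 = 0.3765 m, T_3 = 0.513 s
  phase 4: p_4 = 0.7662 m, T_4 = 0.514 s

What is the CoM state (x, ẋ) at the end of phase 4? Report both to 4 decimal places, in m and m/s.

x = 0.0467, ẋ = -2.4690

phase 1: p=-0.0190, T=0.385, ωT=1.450642, cosh=2.250135, sinh=2.015715; start (x,ẋ)=(-0.104800, 0.426600) → end (x,ẋ)=(0.016157, 0.308255)
phase 2: p=0.0078, T=0.393, ωT=1.480785, cosh=2.311927, sinh=2.084468; start (x,ẋ)=(0.016157, 0.308255) → end (x,ẋ)=(0.197653, 0.778299)
phase 3: p=0.3765, T=0.513, ωT=1.932933, cosh=3.527234, sinh=3.382511; start (x,ẋ)=(0.197653, 0.778299) → end (x,ẋ)=(0.444356, 0.465839)
phase 4: p=0.7662, T=0.514, ωT=1.936701, cosh=3.540004, sinh=3.395825; start (x,ẋ)=(0.444356, 0.465839) → end (x,ẋ)=(0.046710, -2.468961)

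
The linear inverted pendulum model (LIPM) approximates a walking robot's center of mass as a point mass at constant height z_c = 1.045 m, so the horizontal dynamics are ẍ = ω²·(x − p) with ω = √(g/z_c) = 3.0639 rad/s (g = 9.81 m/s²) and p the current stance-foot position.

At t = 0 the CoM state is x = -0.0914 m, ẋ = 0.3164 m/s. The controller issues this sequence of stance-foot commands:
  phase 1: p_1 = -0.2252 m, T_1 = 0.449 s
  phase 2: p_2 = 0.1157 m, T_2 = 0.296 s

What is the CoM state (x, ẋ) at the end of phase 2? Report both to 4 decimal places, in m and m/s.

phase 1: p=-0.2252, T=0.449, ωT=1.375691, cosh=2.105238, sinh=1.852573; start (x,ẋ)=(-0.091400, 0.316400) → end (x,ẋ)=(0.247791, 1.425559)
phase 2: p=0.1157, T=0.296, ωT=0.906914, cosh=1.440218, sinh=1.036450; start (x,ẋ)=(0.247791, 1.425559) → end (x,ẋ)=(0.788175, 2.472581)

x = 0.7882, ẋ = 2.4726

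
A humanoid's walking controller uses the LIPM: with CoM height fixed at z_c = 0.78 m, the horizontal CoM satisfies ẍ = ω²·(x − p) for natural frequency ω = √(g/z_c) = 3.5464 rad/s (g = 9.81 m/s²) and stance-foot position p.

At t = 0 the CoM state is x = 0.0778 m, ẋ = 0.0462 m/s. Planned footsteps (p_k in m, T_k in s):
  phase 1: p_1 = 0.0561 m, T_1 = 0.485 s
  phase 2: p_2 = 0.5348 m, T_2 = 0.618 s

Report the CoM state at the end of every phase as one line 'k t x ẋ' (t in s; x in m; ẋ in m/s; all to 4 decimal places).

1 0.4850 0.1538 0.3411
2 1.1030 -0.7662 -4.4248

phase 1: p=0.0561, T=0.485, ωT=1.720004, cosh=2.881808, sinh=2.702743; start (x,ẋ)=(0.077800, 0.046200) → end (x,ẋ)=(0.153845, 0.341134)
phase 2: p=0.5348, T=0.618, ωT=2.191675, cosh=4.530962, sinh=4.419232; start (x,ẋ)=(0.153845, 0.341134) → end (x,ẋ)=(-0.766201, -4.424805)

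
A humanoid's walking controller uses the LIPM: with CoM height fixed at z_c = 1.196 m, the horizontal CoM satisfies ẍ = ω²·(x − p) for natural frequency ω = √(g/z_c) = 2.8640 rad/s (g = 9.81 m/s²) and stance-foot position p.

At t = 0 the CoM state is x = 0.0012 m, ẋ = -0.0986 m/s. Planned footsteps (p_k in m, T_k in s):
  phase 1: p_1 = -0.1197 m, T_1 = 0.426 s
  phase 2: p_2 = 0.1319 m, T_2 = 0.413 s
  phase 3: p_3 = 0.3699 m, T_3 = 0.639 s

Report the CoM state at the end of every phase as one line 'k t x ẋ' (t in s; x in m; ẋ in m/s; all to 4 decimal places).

1 0.4260 0.0497 0.3538
2 0.8390 0.1678 0.2834
3 1.4780 0.0242 -0.8518

phase 1: p=-0.1197, T=0.426, ωT=1.220064, cosh=1.841308, sinh=1.546097; start (x,ẋ)=(0.001200, -0.098600) → end (x,ẋ)=(0.049686, 0.353795)
phase 2: p=0.1319, T=0.413, ωT=1.182832, cosh=1.785007, sinh=1.478597; start (x,ẋ)=(0.049686, 0.353795) → end (x,ẋ)=(0.167801, 0.283375)
phase 3: p=0.3699, T=0.639, ωT=1.830096, cosh=3.197442, sinh=3.037043; start (x,ẋ)=(0.167801, 0.283375) → end (x,ẋ)=(0.024197, -0.851801)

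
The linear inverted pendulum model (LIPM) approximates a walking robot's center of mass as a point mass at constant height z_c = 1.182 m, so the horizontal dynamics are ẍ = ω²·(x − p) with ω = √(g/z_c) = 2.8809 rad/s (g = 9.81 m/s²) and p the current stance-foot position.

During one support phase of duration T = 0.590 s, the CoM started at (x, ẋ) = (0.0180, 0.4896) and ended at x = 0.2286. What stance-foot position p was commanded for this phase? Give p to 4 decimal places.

ωT = 2.8809·0.590 = 1.699731; cosh(ωT) = 2.827604, sinh(ωT) = 2.644871
x(T) = p + (x₀−p)·cosh(ωT) + (ẋ₀/ω)·sinh(ωT) ⇒ p·(1 − cosh) = x(T) − x₀·cosh − (ẋ₀/ω)·sinh
numerator   = 0.2286 − (0.0180)·2.827604 − (0.4896/2.8809)·2.644871 = -0.271785
denominator = 1 − 2.827604 = -1.827604
p = -0.271785 / -1.827604 = 0.1487

p = 0.1487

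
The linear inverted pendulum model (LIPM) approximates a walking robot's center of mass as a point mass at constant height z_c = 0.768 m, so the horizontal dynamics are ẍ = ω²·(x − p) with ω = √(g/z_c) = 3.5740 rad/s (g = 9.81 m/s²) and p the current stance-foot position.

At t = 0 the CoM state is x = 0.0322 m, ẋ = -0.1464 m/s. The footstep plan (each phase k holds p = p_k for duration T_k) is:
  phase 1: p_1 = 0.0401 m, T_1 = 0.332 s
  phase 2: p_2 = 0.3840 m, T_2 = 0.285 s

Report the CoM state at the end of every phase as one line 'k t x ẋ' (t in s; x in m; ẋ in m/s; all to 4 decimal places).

1 0.3320 -0.0349 -0.3041
2 0.6170 -0.3741 -2.2786

phase 1: p=0.0401, T=0.332, ωT=1.186568, cosh=1.790543, sinh=1.485276; start (x,ẋ)=(0.032200, -0.146400) → end (x,ẋ)=(-0.034886, -0.304072)
phase 2: p=0.3840, T=0.285, ωT=1.018590, cosh=1.565196, sinh=1.204092; start (x,ẋ)=(-0.034886, -0.304072) → end (x,ẋ)=(-0.374081, -2.278575)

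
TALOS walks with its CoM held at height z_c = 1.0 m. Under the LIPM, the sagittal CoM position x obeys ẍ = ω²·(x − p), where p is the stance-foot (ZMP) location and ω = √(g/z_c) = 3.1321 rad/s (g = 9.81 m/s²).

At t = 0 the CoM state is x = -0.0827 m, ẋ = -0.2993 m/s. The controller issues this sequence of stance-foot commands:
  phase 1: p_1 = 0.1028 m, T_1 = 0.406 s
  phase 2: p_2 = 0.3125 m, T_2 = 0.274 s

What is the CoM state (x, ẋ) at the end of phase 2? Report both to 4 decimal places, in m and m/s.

phase 1: p=0.1028, T=0.406, ωT=1.271633, cosh=1.923522, sinh=1.643149; start (x,ẋ)=(-0.082700, -0.299300) → end (x,ẋ)=(-0.411031, -1.530387)
phase 2: p=0.3125, T=0.274, ωT=0.858195, cosh=1.391413, sinh=0.967487; start (x,ẋ)=(-0.411031, -1.530387) → end (x,ẋ)=(-1.166958, -4.321891)

x = -1.1670, ẋ = -4.3219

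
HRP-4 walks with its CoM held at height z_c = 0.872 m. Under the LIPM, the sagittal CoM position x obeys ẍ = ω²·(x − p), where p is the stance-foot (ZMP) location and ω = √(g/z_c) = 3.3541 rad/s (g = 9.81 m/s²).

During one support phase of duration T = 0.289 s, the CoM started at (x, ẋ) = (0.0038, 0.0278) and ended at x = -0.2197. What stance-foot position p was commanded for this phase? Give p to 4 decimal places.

ωT = 3.3541·0.289 = 0.969335; cosh(ωT) = 1.507763, sinh(ωT) = 1.128428
x(T) = p + (x₀−p)·cosh(ωT) + (ẋ₀/ω)·sinh(ωT) ⇒ p·(1 − cosh) = x(T) − x₀·cosh − (ẋ₀/ω)·sinh
numerator   = -0.2197 − (0.0038)·1.507763 − (0.0278/3.3541)·1.128428 = -0.234782
denominator = 1 − 1.507763 = -0.507763
p = -0.234782 / -0.507763 = 0.4624

p = 0.4624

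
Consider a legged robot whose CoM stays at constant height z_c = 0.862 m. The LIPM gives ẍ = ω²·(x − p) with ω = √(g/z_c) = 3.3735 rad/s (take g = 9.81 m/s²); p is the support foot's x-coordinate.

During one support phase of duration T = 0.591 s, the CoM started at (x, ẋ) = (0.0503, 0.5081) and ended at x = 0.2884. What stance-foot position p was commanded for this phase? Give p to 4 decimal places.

ωT = 3.3735·0.591 = 1.993738; cosh(ωT) = 3.739560, sinh(ωT) = 3.603374
x(T) = p + (x₀−p)·cosh(ωT) + (ẋ₀/ω)·sinh(ωT) ⇒ p·(1 − cosh) = x(T) − x₀·cosh − (ẋ₀/ω)·sinh
numerator   = 0.2884 − (0.0503)·3.739560 − (0.5081/3.3735)·3.603374 = -0.442422
denominator = 1 − 3.739560 = -2.739560
p = -0.442422 / -2.739560 = 0.1615

p = 0.1615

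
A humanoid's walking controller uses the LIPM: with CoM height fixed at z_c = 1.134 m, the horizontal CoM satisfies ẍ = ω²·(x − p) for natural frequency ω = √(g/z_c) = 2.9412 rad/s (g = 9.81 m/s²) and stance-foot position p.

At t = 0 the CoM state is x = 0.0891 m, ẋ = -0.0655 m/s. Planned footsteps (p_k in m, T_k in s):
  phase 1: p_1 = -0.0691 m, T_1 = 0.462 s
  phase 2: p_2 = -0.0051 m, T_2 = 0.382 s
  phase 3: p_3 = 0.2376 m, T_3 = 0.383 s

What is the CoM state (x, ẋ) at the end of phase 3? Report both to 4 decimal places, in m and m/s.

x = 2.0289, ẋ = 5.5054

phase 1: p=-0.0691, T=0.462, ωT=1.358834, cosh=2.074307, sinh=1.817347; start (x,ẋ)=(0.089100, -0.065500) → end (x,ẋ)=(0.218583, 0.709741)
phase 2: p=-0.0051, T=0.382, ωT=1.123538, cosh=1.700423, sinh=1.375295; start (x,ẋ)=(0.218583, 0.709741) → end (x,ẋ)=(0.707129, 2.111663)
phase 3: p=0.2376, T=0.383, ωT=1.126480, cosh=1.704475, sinh=1.380303; start (x,ẋ)=(0.707129, 2.111663) → end (x,ẋ)=(2.028901, 5.505444)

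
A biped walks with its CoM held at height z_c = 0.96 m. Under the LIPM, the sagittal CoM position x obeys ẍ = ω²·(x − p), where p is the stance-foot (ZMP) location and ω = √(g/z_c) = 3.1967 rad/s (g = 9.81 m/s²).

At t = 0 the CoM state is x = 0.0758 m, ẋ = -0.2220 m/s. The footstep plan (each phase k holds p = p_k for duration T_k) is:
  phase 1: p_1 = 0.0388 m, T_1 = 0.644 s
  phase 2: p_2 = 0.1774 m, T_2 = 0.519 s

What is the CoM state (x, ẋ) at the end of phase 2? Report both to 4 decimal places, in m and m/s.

x = -0.8666, ẋ = -3.2612

phase 1: p=0.0388, T=0.644, ωT=2.058675, cosh=3.981601, sinh=3.853978; start (x,ẋ)=(0.075800, -0.222000) → end (x,ẋ)=(-0.081527, -0.428075)
phase 2: p=0.1774, T=0.519, ωT=1.659087, cosh=2.722413, sinh=2.532100; start (x,ẋ)=(-0.081527, -0.428075) → end (x,ẋ)=(-0.866582, -3.261242)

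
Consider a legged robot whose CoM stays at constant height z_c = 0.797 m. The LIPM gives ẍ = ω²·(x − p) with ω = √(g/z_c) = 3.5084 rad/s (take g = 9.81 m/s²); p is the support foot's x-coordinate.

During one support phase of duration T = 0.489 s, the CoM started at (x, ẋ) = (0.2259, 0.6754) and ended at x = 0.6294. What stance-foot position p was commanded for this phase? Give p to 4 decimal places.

ωT = 3.5084·0.489 = 1.715608; cosh(ωT) = 2.869954, sinh(ωT) = 2.690099
x(T) = p + (x₀−p)·cosh(ωT) + (ẋ₀/ω)·sinh(ωT) ⇒ p·(1 − cosh) = x(T) − x₀·cosh − (ẋ₀/ω)·sinh
numerator   = 0.6294 − (0.2259)·2.869954 − (0.6754/3.5084)·2.690099 = -0.536792
denominator = 1 − 2.869954 = -1.869954
p = -0.536792 / -1.869954 = 0.2871

p = 0.2871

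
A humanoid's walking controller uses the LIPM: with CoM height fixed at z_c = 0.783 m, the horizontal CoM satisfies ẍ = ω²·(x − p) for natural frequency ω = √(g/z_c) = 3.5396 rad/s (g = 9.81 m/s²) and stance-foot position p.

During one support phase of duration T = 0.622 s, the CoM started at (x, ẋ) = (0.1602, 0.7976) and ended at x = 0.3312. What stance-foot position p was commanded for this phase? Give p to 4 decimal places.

p = 0.3938

ωT = 3.5396·0.622 = 2.201631; cosh(ωT) = 4.575185, sinh(ωT) = 4.464562
x(T) = p + (x₀−p)·cosh(ωT) + (ẋ₀/ω)·sinh(ωT) ⇒ p·(1 − cosh) = x(T) − x₀·cosh − (ẋ₀/ω)·sinh
numerator   = 0.3312 − (0.1602)·4.575185 − (0.7976/3.5396)·4.464562 = -1.407772
denominator = 1 − 4.575185 = -3.575185
p = -1.407772 / -3.575185 = 0.3938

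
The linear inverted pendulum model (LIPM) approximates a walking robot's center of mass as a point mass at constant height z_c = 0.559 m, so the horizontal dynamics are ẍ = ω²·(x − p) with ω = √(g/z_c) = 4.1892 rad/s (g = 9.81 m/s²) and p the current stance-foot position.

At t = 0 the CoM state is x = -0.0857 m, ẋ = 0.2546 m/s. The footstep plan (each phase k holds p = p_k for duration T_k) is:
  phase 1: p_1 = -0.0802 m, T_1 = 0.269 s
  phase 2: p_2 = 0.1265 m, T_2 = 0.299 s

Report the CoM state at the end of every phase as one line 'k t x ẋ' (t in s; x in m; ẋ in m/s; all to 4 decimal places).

1 0.2690 -0.0056 0.4023
2 0.5680 0.0307 -0.1281

phase 1: p=-0.0802, T=0.269, ωT=1.126895, cosh=1.705048, sinh=1.381010; start (x,ẋ)=(-0.085700, 0.254600) → end (x,ẋ)=(-0.005646, 0.402286)
phase 2: p=0.1265, T=0.299, ωT=1.252571, cosh=1.892548, sinh=1.606779; start (x,ẋ)=(-0.005646, 0.402286) → end (x,ẋ)=(0.030704, -0.128148)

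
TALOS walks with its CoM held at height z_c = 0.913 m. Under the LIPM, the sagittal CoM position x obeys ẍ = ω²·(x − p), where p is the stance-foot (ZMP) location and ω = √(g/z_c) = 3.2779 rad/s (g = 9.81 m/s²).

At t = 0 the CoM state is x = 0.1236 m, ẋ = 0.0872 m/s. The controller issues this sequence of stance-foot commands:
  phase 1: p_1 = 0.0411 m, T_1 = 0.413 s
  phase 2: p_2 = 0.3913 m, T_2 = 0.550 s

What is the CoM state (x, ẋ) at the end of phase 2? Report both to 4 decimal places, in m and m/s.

phase 1: p=0.0411, T=0.413, ωT=1.353773, cosh=2.065135, sinh=1.806871; start (x,ẋ)=(0.123600, 0.087200) → end (x,ẋ)=(0.259541, 0.668706)
phase 2: p=0.3913, T=0.550, ωT=1.802845, cosh=3.115856, sinh=2.951027; start (x,ẋ)=(0.259541, 0.668706) → end (x,ẋ)=(0.582780, 0.809062)

x = 0.5828, ẋ = 0.8091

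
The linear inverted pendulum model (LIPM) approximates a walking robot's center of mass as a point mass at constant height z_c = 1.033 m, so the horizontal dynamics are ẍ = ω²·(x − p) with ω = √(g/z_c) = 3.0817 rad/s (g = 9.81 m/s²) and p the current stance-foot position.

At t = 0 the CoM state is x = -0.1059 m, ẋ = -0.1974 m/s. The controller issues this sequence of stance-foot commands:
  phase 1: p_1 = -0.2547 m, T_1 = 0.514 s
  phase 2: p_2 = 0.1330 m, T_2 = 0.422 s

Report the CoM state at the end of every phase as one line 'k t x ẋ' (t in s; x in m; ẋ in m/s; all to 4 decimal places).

1 0.5140 -0.0263 0.5692
2 0.9360 0.1327 0.2879

phase 1: p=-0.2547, T=0.514, ωT=1.583994, cosh=2.539769, sinh=2.334615; start (x,ẋ)=(-0.105900, -0.197400) → end (x,ẋ)=(-0.026327, 0.569204)
phase 2: p=0.1330, T=0.422, ωT=1.300477, cosh=1.971725, sinh=1.699324; start (x,ẋ)=(-0.026327, 0.569204) → end (x,ẋ)=(0.132723, 0.287946)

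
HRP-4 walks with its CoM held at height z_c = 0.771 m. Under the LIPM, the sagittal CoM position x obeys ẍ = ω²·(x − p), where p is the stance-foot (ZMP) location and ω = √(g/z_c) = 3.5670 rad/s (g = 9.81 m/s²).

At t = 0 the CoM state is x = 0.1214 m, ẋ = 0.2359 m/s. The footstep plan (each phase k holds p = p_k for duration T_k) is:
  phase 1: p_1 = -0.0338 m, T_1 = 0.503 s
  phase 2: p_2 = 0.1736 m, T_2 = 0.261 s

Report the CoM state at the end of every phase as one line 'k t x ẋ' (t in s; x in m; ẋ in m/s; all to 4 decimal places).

1 0.5030 0.6392 2.3479
2 0.7640 1.5613 5.2205

phase 1: p=-0.0338, T=0.503, ωT=1.794201, cosh=3.090464, sinh=2.924203; start (x,ẋ)=(0.121400, 0.235900) → end (x,ẋ)=(0.639229, 2.347875)
phase 2: p=0.1736, T=0.261, ωT=0.930987, cosh=1.465588, sinh=1.071424; start (x,ẋ)=(0.639229, 2.347875) → end (x,ẋ)=(1.561254, 5.220545)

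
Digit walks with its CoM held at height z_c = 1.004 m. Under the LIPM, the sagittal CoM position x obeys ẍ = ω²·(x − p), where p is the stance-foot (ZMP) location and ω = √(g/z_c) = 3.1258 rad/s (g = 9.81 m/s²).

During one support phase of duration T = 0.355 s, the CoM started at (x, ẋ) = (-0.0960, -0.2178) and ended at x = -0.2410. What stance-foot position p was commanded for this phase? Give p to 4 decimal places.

ωT = 3.1258·0.355 = 1.109659; cosh(ωT) = 1.681498, sinh(ωT) = 1.351826
x(T) = p + (x₀−p)·cosh(ωT) + (ẋ₀/ω)·sinh(ωT) ⇒ p·(1 − cosh) = x(T) − x₀·cosh − (ẋ₀/ω)·sinh
numerator   = -0.2410 − (-0.0960)·1.681498 − (-0.2178/3.1258)·1.351826 = 0.014617
denominator = 1 − 1.681498 = -0.681498
p = 0.014617 / -0.681498 = -0.0214

p = -0.0214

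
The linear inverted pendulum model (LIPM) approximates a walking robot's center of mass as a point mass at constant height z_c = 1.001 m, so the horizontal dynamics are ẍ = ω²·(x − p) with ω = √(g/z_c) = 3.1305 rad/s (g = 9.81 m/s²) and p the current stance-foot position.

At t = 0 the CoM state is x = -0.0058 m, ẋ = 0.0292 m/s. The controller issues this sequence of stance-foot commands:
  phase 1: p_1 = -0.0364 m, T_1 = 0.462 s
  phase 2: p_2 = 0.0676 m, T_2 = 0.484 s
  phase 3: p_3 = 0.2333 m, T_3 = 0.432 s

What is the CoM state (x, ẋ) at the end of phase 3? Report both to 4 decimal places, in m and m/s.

phase 1: p=-0.0364, T=0.462, ωT=1.446291, cosh=2.241387, sinh=2.005945; start (x,ẋ)=(-0.005800, 0.029200) → end (x,ẋ)=(0.050897, 0.257605)
phase 2: p=0.0676, T=0.484, ωT=1.515162, cosh=2.384965, sinh=2.165193; start (x,ẋ)=(0.050897, 0.257605) → end (x,ẋ)=(0.205935, 0.501163)
phase 3: p=0.2333, T=0.432, ωT=1.352376, cosh=2.062613, sinh=1.803988; start (x,ẋ)=(0.205935, 0.501163) → end (x,ẋ)=(0.465658, 0.879164)

x = 0.4657, ẋ = 0.8792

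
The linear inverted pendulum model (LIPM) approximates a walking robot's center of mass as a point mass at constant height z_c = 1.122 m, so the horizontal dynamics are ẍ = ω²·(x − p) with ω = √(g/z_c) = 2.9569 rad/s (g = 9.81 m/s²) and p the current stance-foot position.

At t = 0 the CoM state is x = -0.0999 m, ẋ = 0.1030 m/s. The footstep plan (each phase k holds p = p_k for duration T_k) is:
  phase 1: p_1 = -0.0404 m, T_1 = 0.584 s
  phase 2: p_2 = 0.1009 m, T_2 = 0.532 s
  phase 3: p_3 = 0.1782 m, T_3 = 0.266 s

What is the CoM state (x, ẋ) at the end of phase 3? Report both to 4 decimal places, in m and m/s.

x = -1.4138, ẋ = -4.5593

phase 1: p=-0.0404, T=0.584, ωT=1.726830, cosh=2.900323, sinh=2.722476; start (x,ẋ)=(-0.099900, 0.103000) → end (x,ẋ)=(-0.118135, -0.180247)
phase 2: p=0.1009, T=0.532, ωT=1.573071, cosh=2.514419, sinh=2.307012; start (x,ẋ)=(-0.118135, -0.180247) → end (x,ẋ)=(-0.590477, -1.947387)
phase 3: p=0.1782, T=0.266, ωT=0.786535, cosh=1.325598, sinh=0.870178; start (x,ẋ)=(-0.590477, -1.947387) → end (x,ẋ)=(-1.413848, -4.559281)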